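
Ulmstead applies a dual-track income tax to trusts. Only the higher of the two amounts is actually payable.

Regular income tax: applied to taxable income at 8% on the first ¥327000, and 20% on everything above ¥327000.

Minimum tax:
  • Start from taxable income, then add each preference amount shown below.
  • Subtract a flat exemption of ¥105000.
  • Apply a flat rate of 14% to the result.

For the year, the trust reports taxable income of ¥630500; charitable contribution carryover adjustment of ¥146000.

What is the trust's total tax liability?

¥94010

Minimum tax:
  Adjusted income: ¥630500 + ¥146000 = ¥776500
  Less exemption ¥105000 → base ¥671500
  ¥671500 × 14% = ¥94010

Regular income tax:
  ¥327000 × 8% = ¥26160
  ¥303500 × 20% = ¥60700
  → ¥86860

¥94010 > ¥86860, so the minimum tax is the binding amount.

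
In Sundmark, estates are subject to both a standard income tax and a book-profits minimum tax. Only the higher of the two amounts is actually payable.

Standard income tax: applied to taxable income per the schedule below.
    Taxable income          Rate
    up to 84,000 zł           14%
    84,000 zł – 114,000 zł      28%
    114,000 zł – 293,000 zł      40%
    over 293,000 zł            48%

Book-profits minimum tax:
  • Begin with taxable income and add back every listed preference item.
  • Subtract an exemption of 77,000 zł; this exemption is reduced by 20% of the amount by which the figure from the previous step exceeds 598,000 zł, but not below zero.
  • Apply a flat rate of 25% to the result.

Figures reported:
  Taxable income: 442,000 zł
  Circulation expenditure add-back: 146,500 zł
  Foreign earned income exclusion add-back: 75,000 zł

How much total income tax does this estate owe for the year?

163,280 zł

Standard income tax:
  84,000 zł × 14% = 11,760 zł
  30,000 zł × 28% = 8,400 zł
  179,000 zł × 40% = 71,600 zł
  149,000 zł × 48% = 71,520 zł
  → 163,280 zł

Book-profits minimum tax:
  Adjusted income: 442,000 zł + 146,500 zł + 75,000 zł = 663,500 zł
  Exemption: 77,000 zł − 20% × (663,500 zł − 598,000 zł) = 77,000 zł − 13,100 zł = 63,900 zł
  Base: 663,500 zł − 63,900 zł = 599,600 zł
  599,600 zł × 25% = 149,900 zł

163,280 zł > 149,900 zł, so the standard income tax governs.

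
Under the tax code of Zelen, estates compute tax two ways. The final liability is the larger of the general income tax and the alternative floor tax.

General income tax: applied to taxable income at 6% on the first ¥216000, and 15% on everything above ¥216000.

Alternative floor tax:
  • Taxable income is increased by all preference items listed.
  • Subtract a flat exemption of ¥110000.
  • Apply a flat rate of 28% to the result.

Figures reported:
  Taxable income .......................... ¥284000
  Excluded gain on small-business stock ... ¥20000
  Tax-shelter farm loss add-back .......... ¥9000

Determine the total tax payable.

Alternative floor tax:
  Adjusted income: ¥284000 + ¥20000 + ¥9000 = ¥313000
  Less exemption ¥110000 → base ¥203000
  ¥203000 × 28% = ¥56840

General income tax:
  ¥216000 × 6% = ¥12960
  ¥68000 × 15% = ¥10200
  → ¥23160

¥56840 > ¥23160, so the alternative floor tax is the binding amount.

¥56840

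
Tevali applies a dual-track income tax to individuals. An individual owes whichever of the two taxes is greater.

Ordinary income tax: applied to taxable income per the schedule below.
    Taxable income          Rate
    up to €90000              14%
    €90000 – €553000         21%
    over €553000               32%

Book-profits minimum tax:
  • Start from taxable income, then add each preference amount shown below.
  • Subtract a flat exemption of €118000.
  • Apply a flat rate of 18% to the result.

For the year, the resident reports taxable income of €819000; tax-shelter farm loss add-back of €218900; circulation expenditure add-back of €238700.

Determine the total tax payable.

Ordinary income tax:
  €90000 × 14% = €12600
  €463000 × 21% = €97230
  €266000 × 32% = €85120
  → €194950

Book-profits minimum tax:
  Adjusted income: €819000 + €218900 + €238700 = €1276600
  Less exemption €118000 → base €1158600
  €1158600 × 18% = €208548

€208548 > €194950, so the book-profits minimum tax is the binding amount.

€208548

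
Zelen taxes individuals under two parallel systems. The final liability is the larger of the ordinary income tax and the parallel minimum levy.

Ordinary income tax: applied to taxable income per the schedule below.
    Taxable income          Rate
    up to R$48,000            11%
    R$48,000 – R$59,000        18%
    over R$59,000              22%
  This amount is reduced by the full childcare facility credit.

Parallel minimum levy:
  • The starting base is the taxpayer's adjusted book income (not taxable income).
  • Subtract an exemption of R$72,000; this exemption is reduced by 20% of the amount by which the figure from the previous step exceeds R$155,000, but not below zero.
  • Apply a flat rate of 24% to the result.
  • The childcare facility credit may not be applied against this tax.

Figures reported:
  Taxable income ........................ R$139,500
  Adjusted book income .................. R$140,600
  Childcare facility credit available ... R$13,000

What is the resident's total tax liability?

R$16,464

Parallel minimum levy:
  Base (adjusted book income): R$140,600
  Exemption: R$140,600 ≤ R$155,000, so full R$72,000 applies
  Base: R$140,600 − R$72,000 = R$68,600
  R$68,600 × 24% = R$16,464

Ordinary income tax:
  R$48,000 × 11% = R$5,280
  R$11,000 × 18% = R$1,980
  R$80,500 × 22% = R$17,710
  → R$24,970
  Less childcare facility credit R$13,000 → R$11,970

R$16,464 > R$11,970, so the parallel minimum levy is the binding amount.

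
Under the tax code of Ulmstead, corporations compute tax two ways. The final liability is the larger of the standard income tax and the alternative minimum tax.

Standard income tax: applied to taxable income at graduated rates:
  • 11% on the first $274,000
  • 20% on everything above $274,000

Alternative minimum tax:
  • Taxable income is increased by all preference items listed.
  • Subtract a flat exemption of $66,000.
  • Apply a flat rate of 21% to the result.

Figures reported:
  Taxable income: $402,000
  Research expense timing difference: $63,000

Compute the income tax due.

$83,790

Standard income tax:
  $274,000 × 11% = $30,140
  $128,000 × 20% = $25,600
  → $55,740

Alternative minimum tax:
  Adjusted income: $402,000 + $63,000 = $465,000
  Less exemption $66,000 → base $399,000
  $399,000 × 21% = $83,790

$83,790 > $55,740, so the alternative minimum tax is the binding amount.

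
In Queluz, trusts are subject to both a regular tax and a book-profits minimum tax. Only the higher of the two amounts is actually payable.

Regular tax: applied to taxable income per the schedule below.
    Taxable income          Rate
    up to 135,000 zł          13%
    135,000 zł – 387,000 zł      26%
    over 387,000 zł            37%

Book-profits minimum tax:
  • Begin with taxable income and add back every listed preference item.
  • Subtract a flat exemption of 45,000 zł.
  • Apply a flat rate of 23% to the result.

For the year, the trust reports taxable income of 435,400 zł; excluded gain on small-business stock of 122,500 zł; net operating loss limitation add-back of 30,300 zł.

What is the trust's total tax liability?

124,936 zł

Regular tax:
  135,000 zł × 13% = 17,550 zł
  252,000 zł × 26% = 65,520 zł
  48,400 zł × 37% = 17,908 zł
  → 100,978 zł

Book-profits minimum tax:
  Adjusted income: 435,400 zł + 122,500 zł + 30,300 zł = 588,200 zł
  Less exemption 45,000 zł → base 543,200 zł
  543,200 zł × 23% = 124,936 zł

124,936 zł > 100,978 zł, so the book-profits minimum tax is the binding amount.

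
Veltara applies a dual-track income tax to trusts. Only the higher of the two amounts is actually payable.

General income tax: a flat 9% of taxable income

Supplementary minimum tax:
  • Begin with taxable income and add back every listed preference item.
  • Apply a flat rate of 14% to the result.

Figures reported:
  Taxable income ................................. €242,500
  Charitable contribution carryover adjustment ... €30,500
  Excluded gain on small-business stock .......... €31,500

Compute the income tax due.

General income tax:
  €242,500 × 9% = €21,825

Supplementary minimum tax:
  Adjusted income: €242,500 + €30,500 + €31,500 = €304,500
  €304,500 × 14% = €42,630

€42,630 > €21,825, so the supplementary minimum tax is the binding amount.

€42,630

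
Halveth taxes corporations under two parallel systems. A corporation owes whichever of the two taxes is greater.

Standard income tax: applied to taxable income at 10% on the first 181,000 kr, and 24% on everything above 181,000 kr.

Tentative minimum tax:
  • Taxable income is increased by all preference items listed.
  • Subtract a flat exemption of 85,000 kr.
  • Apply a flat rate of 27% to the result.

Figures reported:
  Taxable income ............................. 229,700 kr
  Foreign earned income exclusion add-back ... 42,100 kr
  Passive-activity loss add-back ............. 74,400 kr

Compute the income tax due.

70,524 kr

Standard income tax:
  181,000 kr × 10% = 18,100 kr
  48,700 kr × 24% = 11,688 kr
  → 29,788 kr

Tentative minimum tax:
  Adjusted income: 229,700 kr + 42,100 kr + 74,400 kr = 346,200 kr
  Less exemption 85,000 kr → base 261,200 kr
  261,200 kr × 27% = 70,524 kr

70,524 kr > 29,788 kr, so the tentative minimum tax is the binding amount.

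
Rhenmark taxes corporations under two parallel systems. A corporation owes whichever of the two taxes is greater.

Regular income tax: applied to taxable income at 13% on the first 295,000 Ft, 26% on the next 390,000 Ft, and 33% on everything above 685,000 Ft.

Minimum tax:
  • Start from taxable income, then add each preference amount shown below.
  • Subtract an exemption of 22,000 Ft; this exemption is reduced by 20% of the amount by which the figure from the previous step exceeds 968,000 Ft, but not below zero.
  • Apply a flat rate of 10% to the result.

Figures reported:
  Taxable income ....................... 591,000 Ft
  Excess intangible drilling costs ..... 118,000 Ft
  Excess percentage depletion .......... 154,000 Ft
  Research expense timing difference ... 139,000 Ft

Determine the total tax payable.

Regular income tax:
  295,000 Ft × 13% = 38,350 Ft
  296,000 Ft × 26% = 76,960 Ft
  → 115,310 Ft

Minimum tax:
  Adjusted income: 591,000 Ft + 118,000 Ft + 154,000 Ft + 139,000 Ft = 1,002,000 Ft
  Exemption: 22,000 Ft − 20% × (1,002,000 Ft − 968,000 Ft) = 22,000 Ft − 6,800 Ft = 15,200 Ft
  Base: 1,002,000 Ft − 15,200 Ft = 986,800 Ft
  986,800 Ft × 10% = 98,680 Ft

115,310 Ft > 98,680 Ft, so the regular income tax governs.

115,310 Ft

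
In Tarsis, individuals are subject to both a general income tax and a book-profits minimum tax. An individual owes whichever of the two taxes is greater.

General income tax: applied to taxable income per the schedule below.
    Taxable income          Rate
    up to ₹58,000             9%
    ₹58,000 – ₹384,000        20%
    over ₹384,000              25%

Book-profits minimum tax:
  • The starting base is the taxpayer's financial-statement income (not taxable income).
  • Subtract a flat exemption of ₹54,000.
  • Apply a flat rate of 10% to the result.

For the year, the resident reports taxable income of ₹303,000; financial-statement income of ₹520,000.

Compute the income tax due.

₹54,220

General income tax:
  ₹58,000 × 9% = ₹5,220
  ₹245,000 × 20% = ₹49,000
  → ₹54,220

Book-profits minimum tax:
  Base (financial-statement income): ₹520,000
  Less exemption ₹54,000 → base ₹466,000
  ₹466,000 × 10% = ₹46,600

₹54,220 > ₹46,600, so the general income tax governs.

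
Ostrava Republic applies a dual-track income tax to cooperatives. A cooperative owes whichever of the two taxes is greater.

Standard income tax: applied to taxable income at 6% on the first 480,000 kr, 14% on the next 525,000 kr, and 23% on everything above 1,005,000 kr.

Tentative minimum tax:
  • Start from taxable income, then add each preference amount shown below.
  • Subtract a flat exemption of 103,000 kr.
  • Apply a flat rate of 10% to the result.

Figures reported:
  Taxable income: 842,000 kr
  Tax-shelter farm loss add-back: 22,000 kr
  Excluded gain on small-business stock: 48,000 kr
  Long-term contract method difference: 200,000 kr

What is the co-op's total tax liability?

Standard income tax:
  480,000 kr × 6% = 28,800 kr
  362,000 kr × 14% = 50,680 kr
  → 79,480 kr

Tentative minimum tax:
  Adjusted income: 842,000 kr + 22,000 kr + 48,000 kr + 200,000 kr = 1,112,000 kr
  Less exemption 103,000 kr → base 1,009,000 kr
  1,009,000 kr × 10% = 100,900 kr

100,900 kr > 79,480 kr, so the tentative minimum tax is the binding amount.

100,900 kr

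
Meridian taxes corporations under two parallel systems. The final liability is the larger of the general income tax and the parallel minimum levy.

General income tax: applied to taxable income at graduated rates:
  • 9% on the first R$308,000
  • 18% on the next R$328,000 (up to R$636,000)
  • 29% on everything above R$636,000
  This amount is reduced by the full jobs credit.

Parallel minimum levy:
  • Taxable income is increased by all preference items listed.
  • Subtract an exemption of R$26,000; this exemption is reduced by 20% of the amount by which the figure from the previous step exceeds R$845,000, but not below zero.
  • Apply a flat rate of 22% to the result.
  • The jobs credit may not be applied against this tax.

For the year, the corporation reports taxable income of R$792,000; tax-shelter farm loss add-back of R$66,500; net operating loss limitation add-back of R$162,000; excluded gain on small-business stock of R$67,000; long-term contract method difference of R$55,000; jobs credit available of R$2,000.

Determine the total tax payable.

R$251,350

General income tax:
  R$308,000 × 9% = R$27,720
  R$328,000 × 18% = R$59,040
  R$156,000 × 29% = R$45,240
  → R$132,000
  Less jobs credit R$2,000 → R$130,000

Parallel minimum levy:
  Adjusted income: R$792,000 + R$66,500 + R$162,000 + R$67,000 + R$55,000 = R$1,142,500
  Exemption: 20% × (R$1,142,500 − R$845,000) = R$59,500 ≥ R$26,000, so the exemption is fully phased out
  Base: R$1,142,500 − R$0 = R$1,142,500
  R$1,142,500 × 22% = R$251,350

R$251,350 > R$130,000, so the parallel minimum levy is the binding amount.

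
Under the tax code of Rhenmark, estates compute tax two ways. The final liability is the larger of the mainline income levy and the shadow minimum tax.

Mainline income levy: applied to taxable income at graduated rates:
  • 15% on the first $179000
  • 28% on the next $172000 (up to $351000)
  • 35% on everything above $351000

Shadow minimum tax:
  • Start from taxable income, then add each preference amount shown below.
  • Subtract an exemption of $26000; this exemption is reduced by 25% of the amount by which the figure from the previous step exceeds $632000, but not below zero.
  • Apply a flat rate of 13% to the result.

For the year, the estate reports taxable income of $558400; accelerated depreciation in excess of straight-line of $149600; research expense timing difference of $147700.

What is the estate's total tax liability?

$147600

Shadow minimum tax:
  Adjusted income: $558400 + $149600 + $147700 = $855700
  Exemption: 25% × ($855700 − $632000) = $55925 ≥ $26000, so the exemption is fully phased out
  Base: $855700 − $0 = $855700
  $855700 × 13% = $111241

Mainline income levy:
  $179000 × 15% = $26850
  $172000 × 28% = $48160
  $207400 × 35% = $72590
  → $147600

$147600 > $111241, so the mainline income levy governs.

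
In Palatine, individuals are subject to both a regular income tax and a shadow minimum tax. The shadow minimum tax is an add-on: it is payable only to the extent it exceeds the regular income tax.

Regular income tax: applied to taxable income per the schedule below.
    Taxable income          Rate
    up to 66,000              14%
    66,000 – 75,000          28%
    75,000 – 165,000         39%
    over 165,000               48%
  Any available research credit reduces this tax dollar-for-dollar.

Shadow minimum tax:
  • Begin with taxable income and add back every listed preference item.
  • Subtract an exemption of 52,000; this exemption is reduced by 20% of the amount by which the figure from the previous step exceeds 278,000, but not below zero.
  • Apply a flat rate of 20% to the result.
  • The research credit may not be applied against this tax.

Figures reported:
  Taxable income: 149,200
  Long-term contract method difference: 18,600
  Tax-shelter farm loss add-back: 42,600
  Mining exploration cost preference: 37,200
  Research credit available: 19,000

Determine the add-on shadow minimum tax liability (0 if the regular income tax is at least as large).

Shadow minimum tax:
  Adjusted income: 149,200 + 18,600 + 42,600 + 37,200 = 247,600
  Exemption: 247,600 ≤ 278,000, so full 52,000 applies
  Base: 247,600 − 52,000 = 195,600
  195,600 × 20% = 39,120

Regular income tax:
  66,000 × 14% = 9,240
  9,000 × 28% = 2,520
  74,200 × 39% = 28,938
  → 40,698
  Less research credit 19,000 → 21,698

Excess of shadow minimum tax over regular income tax: 39,120 − 21,698 = 17,422.

17,422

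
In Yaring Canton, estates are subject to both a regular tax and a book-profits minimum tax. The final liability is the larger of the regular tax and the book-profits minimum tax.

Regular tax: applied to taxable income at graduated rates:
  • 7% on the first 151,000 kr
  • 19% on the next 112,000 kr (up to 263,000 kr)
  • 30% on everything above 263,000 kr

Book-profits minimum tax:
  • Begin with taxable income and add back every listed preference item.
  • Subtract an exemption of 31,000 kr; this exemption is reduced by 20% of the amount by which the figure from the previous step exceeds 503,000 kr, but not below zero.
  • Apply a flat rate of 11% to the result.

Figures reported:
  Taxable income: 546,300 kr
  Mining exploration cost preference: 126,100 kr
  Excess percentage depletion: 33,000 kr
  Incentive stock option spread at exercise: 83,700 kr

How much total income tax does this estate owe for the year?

116,840 kr

Regular tax:
  151,000 kr × 7% = 10,570 kr
  112,000 kr × 19% = 21,280 kr
  283,300 kr × 30% = 84,990 kr
  → 116,840 kr

Book-profits minimum tax:
  Adjusted income: 546,300 kr + 126,100 kr + 33,000 kr + 83,700 kr = 789,100 kr
  Exemption: 20% × (789,100 kr − 503,000 kr) = 57,220 kr ≥ 31,000 kr, so the exemption is fully phased out
  Base: 789,100 kr − 0 kr = 789,100 kr
  789,100 kr × 11% = 86,801 kr

116,840 kr > 86,801 kr, so the regular tax governs.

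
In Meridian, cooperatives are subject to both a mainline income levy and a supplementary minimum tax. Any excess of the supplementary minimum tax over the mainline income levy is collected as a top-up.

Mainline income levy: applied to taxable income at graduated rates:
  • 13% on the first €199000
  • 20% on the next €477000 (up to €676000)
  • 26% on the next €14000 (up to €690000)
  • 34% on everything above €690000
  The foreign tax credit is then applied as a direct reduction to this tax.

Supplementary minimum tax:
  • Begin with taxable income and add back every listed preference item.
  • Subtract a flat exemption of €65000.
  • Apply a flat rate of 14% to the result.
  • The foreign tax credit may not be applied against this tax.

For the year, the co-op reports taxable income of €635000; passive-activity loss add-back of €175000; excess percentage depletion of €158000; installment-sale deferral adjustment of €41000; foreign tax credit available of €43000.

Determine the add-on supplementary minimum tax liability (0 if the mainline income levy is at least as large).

Supplementary minimum tax:
  Adjusted income: €635000 + €175000 + €158000 + €41000 = €1009000
  Less exemption €65000 → base €944000
  €944000 × 14% = €132160

Mainline income levy:
  €199000 × 13% = €25870
  €436000 × 20% = €87200
  → €113070
  Less foreign tax credit €43000 → €70070

Excess of supplementary minimum tax over mainline income levy: €132160 − €70070 = €62090.

€62090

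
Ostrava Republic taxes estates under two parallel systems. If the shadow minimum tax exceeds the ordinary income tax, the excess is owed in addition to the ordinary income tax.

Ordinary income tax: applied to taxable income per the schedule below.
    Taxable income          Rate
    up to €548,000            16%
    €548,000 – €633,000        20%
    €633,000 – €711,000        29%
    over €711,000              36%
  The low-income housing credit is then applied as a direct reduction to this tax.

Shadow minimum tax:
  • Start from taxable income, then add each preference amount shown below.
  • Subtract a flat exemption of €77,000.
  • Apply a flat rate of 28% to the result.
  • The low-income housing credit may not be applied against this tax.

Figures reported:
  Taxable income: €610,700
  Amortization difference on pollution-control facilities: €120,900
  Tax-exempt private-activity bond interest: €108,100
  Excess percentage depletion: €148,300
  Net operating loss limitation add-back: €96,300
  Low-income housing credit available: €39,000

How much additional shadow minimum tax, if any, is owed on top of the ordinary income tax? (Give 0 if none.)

Shadow minimum tax:
  Adjusted income: €610,700 + €120,900 + €108,100 + €148,300 + €96,300 = €1,084,300
  Less exemption €77,000 → base €1,007,300
  €1,007,300 × 28% = €282,044

Ordinary income tax:
  €548,000 × 16% = €87,680
  €62,700 × 20% = €12,540
  → €100,220
  Less low-income housing credit €39,000 → €61,220

Excess of shadow minimum tax over ordinary income tax: €282,044 − €61,220 = €220,824.

€220,824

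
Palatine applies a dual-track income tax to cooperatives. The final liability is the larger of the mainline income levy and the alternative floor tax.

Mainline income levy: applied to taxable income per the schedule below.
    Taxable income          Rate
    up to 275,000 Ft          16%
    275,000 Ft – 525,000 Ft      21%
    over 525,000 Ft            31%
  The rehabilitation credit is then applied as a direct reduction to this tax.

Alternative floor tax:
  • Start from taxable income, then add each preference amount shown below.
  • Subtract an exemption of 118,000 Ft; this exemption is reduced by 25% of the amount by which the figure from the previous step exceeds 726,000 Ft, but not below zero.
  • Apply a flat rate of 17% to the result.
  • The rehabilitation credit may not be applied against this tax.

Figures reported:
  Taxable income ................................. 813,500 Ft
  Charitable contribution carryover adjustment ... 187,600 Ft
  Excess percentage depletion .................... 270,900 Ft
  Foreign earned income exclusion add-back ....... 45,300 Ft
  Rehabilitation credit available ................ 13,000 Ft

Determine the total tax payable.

223,941 Ft

Alternative floor tax:
  Adjusted income: 813,500 Ft + 187,600 Ft + 270,900 Ft + 45,300 Ft = 1,317,300 Ft
  Exemption: 25% × (1,317,300 Ft − 726,000 Ft) = 147,825 Ft ≥ 118,000 Ft, so the exemption is fully phased out
  Base: 1,317,300 Ft − 0 Ft = 1,317,300 Ft
  1,317,300 Ft × 17% = 223,941 Ft

Mainline income levy:
  275,000 Ft × 16% = 44,000 Ft
  250,000 Ft × 21% = 52,500 Ft
  288,500 Ft × 31% = 89,435 Ft
  → 185,935 Ft
  Less rehabilitation credit 13,000 Ft → 172,935 Ft

223,941 Ft > 172,935 Ft, so the alternative floor tax is the binding amount.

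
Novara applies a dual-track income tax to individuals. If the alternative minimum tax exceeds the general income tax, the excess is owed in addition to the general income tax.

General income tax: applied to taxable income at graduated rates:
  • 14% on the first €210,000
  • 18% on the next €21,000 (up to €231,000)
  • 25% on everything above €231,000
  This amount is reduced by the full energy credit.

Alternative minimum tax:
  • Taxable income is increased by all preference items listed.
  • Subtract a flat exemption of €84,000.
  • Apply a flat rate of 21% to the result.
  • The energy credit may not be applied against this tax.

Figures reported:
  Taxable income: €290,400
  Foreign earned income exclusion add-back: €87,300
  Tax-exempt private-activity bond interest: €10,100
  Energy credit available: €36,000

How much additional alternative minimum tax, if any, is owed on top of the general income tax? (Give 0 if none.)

General income tax:
  €210,000 × 14% = €29,400
  €21,000 × 18% = €3,780
  €59,400 × 25% = €14,850
  → €48,030
  Less energy credit €36,000 → €12,030

Alternative minimum tax:
  Adjusted income: €290,400 + €87,300 + €10,100 = €387,800
  Less exemption €84,000 → base €303,800
  €303,800 × 21% = €63,798

Excess of alternative minimum tax over general income tax: €63,798 − €12,030 = €51,768.

€51,768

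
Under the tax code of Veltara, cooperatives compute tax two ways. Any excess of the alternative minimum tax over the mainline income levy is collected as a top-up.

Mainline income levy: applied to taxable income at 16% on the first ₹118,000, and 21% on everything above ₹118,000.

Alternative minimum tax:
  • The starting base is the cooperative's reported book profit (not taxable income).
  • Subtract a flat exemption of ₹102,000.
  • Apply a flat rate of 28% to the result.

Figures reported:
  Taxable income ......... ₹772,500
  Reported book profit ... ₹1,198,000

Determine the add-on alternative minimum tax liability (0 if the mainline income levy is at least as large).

₹150,555

Mainline income levy:
  ₹118,000 × 16% = ₹18,880
  ₹654,500 × 21% = ₹137,445
  → ₹156,325

Alternative minimum tax:
  Base (reported book profit): ₹1,198,000
  Less exemption ₹102,000 → base ₹1,096,000
  ₹1,096,000 × 28% = ₹306,880

Excess of alternative minimum tax over mainline income levy: ₹306,880 − ₹156,325 = ₹150,555.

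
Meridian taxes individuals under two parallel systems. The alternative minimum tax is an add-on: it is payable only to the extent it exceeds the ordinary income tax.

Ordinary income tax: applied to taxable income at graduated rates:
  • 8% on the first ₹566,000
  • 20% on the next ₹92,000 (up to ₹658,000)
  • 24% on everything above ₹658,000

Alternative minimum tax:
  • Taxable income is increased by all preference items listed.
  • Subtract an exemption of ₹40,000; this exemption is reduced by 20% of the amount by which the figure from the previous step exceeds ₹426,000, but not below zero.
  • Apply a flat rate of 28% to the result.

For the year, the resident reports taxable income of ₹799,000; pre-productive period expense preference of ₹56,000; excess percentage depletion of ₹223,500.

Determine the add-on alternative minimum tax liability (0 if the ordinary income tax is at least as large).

₹204,460

Alternative minimum tax:
  Adjusted income: ₹799,000 + ₹56,000 + ₹223,500 = ₹1,078,500
  Exemption: 20% × (₹1,078,500 − ₹426,000) = ₹130,500 ≥ ₹40,000, so the exemption is fully phased out
  Base: ₹1,078,500 − ₹0 = ₹1,078,500
  ₹1,078,500 × 28% = ₹301,980

Ordinary income tax:
  ₹566,000 × 8% = ₹45,280
  ₹92,000 × 20% = ₹18,400
  ₹141,000 × 24% = ₹33,840
  → ₹97,520

Excess of alternative minimum tax over ordinary income tax: ₹301,980 − ₹97,520 = ₹204,460.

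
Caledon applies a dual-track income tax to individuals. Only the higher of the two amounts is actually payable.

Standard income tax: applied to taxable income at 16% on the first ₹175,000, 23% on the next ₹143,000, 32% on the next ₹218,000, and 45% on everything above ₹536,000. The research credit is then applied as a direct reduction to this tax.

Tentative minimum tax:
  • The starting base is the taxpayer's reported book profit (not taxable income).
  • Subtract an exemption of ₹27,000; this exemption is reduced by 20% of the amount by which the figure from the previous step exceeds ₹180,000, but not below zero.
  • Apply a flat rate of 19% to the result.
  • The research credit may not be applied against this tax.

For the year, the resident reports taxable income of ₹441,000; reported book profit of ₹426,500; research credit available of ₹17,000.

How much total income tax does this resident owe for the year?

Standard income tax:
  ₹175,000 × 16% = ₹28,000
  ₹143,000 × 23% = ₹32,890
  ₹123,000 × 32% = ₹39,360
  → ₹100,250
  Less research credit ₹17,000 → ₹83,250

Tentative minimum tax:
  Base (reported book profit): ₹426,500
  Exemption: 20% × (₹426,500 − ₹180,000) = ₹49,300 ≥ ₹27,000, so the exemption is fully phased out
  Base: ₹426,500 − ₹0 = ₹426,500
  ₹426,500 × 19% = ₹81,035

₹83,250 > ₹81,035, so the standard income tax governs.

₹83,250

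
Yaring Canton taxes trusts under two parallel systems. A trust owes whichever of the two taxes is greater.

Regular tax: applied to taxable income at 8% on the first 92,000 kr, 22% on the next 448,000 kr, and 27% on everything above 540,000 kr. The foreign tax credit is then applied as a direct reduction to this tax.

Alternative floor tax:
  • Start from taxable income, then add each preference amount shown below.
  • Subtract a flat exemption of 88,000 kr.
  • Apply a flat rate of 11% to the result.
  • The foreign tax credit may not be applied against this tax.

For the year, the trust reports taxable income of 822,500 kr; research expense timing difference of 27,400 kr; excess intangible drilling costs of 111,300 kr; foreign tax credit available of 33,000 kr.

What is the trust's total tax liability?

149,195 kr

Alternative floor tax:
  Adjusted income: 822,500 kr + 27,400 kr + 111,300 kr = 961,200 kr
  Less exemption 88,000 kr → base 873,200 kr
  873,200 kr × 11% = 96,052 kr

Regular tax:
  92,000 kr × 8% = 7,360 kr
  448,000 kr × 22% = 98,560 kr
  282,500 kr × 27% = 76,275 kr
  → 182,195 kr
  Less foreign tax credit 33,000 kr → 149,195 kr

149,195 kr > 96,052 kr, so the regular tax governs.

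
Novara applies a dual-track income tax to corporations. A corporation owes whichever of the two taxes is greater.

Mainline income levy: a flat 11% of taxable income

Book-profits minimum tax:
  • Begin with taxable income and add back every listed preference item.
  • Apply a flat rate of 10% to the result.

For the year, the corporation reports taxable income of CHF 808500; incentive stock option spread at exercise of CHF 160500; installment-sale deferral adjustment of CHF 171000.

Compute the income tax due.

Book-profits minimum tax:
  Adjusted income: CHF 808500 + CHF 160500 + CHF 171000 = CHF 1140000
  CHF 1140000 × 10% = CHF 114000

Mainline income levy:
  CHF 808500 × 11% = CHF 88935

CHF 114000 > CHF 88935, so the book-profits minimum tax is the binding amount.

CHF 114000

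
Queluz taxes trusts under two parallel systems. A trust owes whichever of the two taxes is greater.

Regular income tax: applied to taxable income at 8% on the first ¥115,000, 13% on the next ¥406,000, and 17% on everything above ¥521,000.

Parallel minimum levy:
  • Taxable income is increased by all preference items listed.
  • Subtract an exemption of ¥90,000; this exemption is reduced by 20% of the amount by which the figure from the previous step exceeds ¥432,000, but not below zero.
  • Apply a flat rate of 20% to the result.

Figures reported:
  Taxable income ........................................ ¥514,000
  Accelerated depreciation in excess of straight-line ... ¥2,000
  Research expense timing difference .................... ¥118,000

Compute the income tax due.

¥116,880

Regular income tax:
  ¥115,000 × 8% = ¥9,200
  ¥399,000 × 13% = ¥51,870
  → ¥61,070

Parallel minimum levy:
  Adjusted income: ¥514,000 + ¥2,000 + ¥118,000 = ¥634,000
  Exemption: ¥90,000 − 20% × (¥634,000 − ¥432,000) = ¥90,000 − ¥40,400 = ¥49,600
  Base: ¥634,000 − ¥49,600 = ¥584,400
  ¥584,400 × 20% = ¥116,880

¥116,880 > ¥61,070, so the parallel minimum levy is the binding amount.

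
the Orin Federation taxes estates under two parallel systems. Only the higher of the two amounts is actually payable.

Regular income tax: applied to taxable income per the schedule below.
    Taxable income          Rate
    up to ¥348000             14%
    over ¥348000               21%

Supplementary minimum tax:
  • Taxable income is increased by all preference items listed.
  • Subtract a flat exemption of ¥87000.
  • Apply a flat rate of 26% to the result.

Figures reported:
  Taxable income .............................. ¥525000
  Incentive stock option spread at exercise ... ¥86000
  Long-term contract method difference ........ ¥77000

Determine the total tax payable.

Supplementary minimum tax:
  Adjusted income: ¥525000 + ¥86000 + ¥77000 = ¥688000
  Less exemption ¥87000 → base ¥601000
  ¥601000 × 26% = ¥156260

Regular income tax:
  ¥348000 × 14% = ¥48720
  ¥177000 × 21% = ¥37170
  → ¥85890

¥156260 > ¥85890, so the supplementary minimum tax is the binding amount.

¥156260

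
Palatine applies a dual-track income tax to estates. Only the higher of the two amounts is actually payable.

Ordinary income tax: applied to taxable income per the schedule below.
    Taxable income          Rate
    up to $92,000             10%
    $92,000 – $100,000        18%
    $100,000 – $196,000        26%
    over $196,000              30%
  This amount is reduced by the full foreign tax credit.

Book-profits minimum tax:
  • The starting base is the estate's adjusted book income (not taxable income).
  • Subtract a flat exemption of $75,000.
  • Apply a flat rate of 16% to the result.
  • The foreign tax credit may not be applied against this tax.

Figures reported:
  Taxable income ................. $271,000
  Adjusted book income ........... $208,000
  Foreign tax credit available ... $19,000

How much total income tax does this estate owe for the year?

Book-profits minimum tax:
  Base (adjusted book income): $208,000
  Less exemption $75,000 → base $133,000
  $133,000 × 16% = $21,280

Ordinary income tax:
  $92,000 × 10% = $9,200
  $8,000 × 18% = $1,440
  $96,000 × 26% = $24,960
  $75,000 × 30% = $22,500
  → $58,100
  Less foreign tax credit $19,000 → $39,100

$39,100 > $21,280, so the ordinary income tax governs.

$39,100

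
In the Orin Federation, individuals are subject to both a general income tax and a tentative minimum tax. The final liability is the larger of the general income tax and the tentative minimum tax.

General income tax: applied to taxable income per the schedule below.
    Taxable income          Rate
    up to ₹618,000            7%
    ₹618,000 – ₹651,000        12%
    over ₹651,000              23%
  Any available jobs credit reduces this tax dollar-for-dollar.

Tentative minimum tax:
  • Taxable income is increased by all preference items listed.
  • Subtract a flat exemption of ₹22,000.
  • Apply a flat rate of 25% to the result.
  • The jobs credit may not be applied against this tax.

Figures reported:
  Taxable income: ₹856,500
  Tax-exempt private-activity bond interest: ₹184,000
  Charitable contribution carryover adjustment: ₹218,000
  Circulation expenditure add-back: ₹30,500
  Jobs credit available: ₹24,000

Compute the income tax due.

₹316,750

Tentative minimum tax:
  Adjusted income: ₹856,500 + ₹184,000 + ₹218,000 + ₹30,500 = ₹1,289,000
  Less exemption ₹22,000 → base ₹1,267,000
  ₹1,267,000 × 25% = ₹316,750

General income tax:
  ₹618,000 × 7% = ₹43,260
  ₹33,000 × 12% = ₹3,960
  ₹205,500 × 23% = ₹47,265
  → ₹94,485
  Less jobs credit ₹24,000 → ₹70,485

₹316,750 > ₹70,485, so the tentative minimum tax is the binding amount.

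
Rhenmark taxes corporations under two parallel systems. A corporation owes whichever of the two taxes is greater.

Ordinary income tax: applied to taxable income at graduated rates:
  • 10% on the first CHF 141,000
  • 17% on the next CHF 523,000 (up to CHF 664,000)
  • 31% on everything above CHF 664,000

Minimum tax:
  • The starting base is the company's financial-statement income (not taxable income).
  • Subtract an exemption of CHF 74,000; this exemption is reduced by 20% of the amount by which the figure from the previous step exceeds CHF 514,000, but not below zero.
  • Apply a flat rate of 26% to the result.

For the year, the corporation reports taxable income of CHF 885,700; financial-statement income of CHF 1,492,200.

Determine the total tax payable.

CHF 387,972

Minimum tax:
  Base (financial-statement income): CHF 1,492,200
  Exemption: 20% × (CHF 1,492,200 − CHF 514,000) = CHF 195,640 ≥ CHF 74,000, so the exemption is fully phased out
  Base: CHF 1,492,200 − CHF 0 = CHF 1,492,200
  CHF 1,492,200 × 26% = CHF 387,972

Ordinary income tax:
  CHF 141,000 × 10% = CHF 14,100
  CHF 523,000 × 17% = CHF 88,910
  CHF 221,700 × 31% = CHF 68,727
  → CHF 171,737

CHF 387,972 > CHF 171,737, so the minimum tax is the binding amount.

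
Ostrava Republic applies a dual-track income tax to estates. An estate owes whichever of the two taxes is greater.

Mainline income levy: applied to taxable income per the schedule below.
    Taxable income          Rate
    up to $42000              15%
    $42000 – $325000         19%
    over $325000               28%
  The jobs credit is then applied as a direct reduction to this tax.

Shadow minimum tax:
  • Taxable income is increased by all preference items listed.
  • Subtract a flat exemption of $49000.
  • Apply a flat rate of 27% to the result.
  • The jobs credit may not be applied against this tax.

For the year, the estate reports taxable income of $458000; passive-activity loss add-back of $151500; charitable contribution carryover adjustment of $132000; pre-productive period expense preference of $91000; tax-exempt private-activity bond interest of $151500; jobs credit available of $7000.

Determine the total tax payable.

$252450

Mainline income levy:
  $42000 × 15% = $6300
  $283000 × 19% = $53770
  $133000 × 28% = $37240
  → $97310
  Less jobs credit $7000 → $90310

Shadow minimum tax:
  Adjusted income: $458000 + $151500 + $132000 + $91000 + $151500 = $984000
  Less exemption $49000 → base $935000
  $935000 × 27% = $252450

$252450 > $90310, so the shadow minimum tax is the binding amount.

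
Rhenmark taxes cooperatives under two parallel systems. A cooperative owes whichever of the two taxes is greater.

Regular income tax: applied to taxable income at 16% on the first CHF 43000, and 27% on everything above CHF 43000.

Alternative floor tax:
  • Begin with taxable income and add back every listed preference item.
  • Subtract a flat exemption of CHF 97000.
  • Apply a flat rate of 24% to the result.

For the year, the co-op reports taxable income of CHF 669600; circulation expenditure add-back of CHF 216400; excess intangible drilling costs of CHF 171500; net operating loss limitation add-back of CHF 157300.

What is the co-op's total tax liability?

Alternative floor tax:
  Adjusted income: CHF 669600 + CHF 216400 + CHF 171500 + CHF 157300 = CHF 1214800
  Less exemption CHF 97000 → base CHF 1117800
  CHF 1117800 × 24% = CHF 268272

Regular income tax:
  CHF 43000 × 16% = CHF 6880
  CHF 626600 × 27% = CHF 169182
  → CHF 176062

CHF 268272 > CHF 176062, so the alternative floor tax is the binding amount.

CHF 268272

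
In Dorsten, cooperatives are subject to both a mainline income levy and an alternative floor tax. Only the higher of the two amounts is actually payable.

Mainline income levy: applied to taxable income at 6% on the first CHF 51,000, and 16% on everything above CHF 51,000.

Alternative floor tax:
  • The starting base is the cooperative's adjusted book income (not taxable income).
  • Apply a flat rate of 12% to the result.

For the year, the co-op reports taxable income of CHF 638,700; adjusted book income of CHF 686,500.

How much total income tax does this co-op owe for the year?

CHF 97,092

Alternative floor tax:
  Base (adjusted book income): CHF 686,500
  CHF 686,500 × 12% = CHF 82,380

Mainline income levy:
  CHF 51,000 × 6% = CHF 3,060
  CHF 587,700 × 16% = CHF 94,032
  → CHF 97,092

CHF 97,092 > CHF 82,380, so the mainline income levy governs.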